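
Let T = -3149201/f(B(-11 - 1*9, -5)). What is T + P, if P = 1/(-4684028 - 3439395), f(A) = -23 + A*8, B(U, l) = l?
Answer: 3654613119280/73110807 ≈ 49987.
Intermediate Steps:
f(A) = -23 + 8*A
P = -1/8123423 (P = 1/(-8123423) = -1/8123423 ≈ -1.2310e-7)
T = 3149201/63 (T = -3149201/(-23 + 8*(-5)) = -3149201/(-23 - 40) = -3149201/(-63) = -3149201*(-1/63) = 3149201/63 ≈ 49987.)
T + P = 3149201/63 - 1/8123423 = 3654613119280/73110807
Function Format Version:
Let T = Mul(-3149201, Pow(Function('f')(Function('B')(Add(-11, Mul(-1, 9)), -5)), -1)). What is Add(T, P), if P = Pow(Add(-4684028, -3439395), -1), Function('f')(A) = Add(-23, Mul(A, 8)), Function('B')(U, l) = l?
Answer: Rational(3654613119280, 73110807) ≈ 49987.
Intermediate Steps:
Function('f')(A) = Add(-23, Mul(8, A))
P = Rational(-1, 8123423) (P = Pow(-8123423, -1) = Rational(-1, 8123423) ≈ -1.2310e-7)
T = Rational(3149201, 63) (T = Mul(-3149201, Pow(Add(-23, Mul(8, -5)), -1)) = Mul(-3149201, Pow(Add(-23, -40), -1)) = Mul(-3149201, Pow(-63, -1)) = Mul(-3149201, Rational(-1, 63)) = Rational(3149201, 63) ≈ 49987.)
Add(T, P) = Add(Rational(3149201, 63), Rational(-1, 8123423)) = Rational(3654613119280, 73110807)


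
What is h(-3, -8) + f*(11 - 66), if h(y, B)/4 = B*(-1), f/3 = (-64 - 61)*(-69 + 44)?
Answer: -515593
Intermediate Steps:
f = 9375 (f = 3*((-64 - 61)*(-69 + 44)) = 3*(-125*(-25)) = 3*3125 = 9375)
h(y, B) = -4*B (h(y, B) = 4*(B*(-1)) = 4*(-B) = -4*B)
h(-3, -8) + f*(11 - 66) = -4*(-8) + 9375*(11 - 66) = 32 + 9375*(-55) = 32 - 515625 = -515593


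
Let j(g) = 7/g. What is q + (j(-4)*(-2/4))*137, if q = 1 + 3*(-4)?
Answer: 871/8 ≈ 108.88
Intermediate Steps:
q = -11 (q = 1 - 12 = -11)
q + (j(-4)*(-2/4))*137 = -11 + ((7/(-4))*(-2/4))*137 = -11 + ((7*(-1/4))*(-2*1/4))*137 = -11 - 7/4*(-1/2)*137 = -11 + (7/8)*137 = -11 + 959/8 = 871/8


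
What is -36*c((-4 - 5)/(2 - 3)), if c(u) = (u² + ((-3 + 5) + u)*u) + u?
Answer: -6804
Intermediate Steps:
c(u) = u + u² + u*(2 + u) (c(u) = (u² + (2 + u)*u) + u = (u² + u*(2 + u)) + u = u + u² + u*(2 + u))
-36*c((-4 - 5)/(2 - 3)) = -36*(-4 - 5)/(2 - 3)*(3 + 2*((-4 - 5)/(2 - 3))) = -36*(-9/(-1))*(3 + 2*(-9/(-1))) = -36*(-9*(-1))*(3 + 2*(-9*(-1))) = -324*(3 + 2*9) = -324*(3 + 18) = -324*21 = -36*189 = -6804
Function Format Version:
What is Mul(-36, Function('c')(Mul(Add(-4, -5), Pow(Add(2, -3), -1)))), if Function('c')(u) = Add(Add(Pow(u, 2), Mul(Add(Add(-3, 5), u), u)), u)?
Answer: -6804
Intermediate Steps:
Function('c')(u) = Add(u, Pow(u, 2), Mul(u, Add(2, u))) (Function('c')(u) = Add(Add(Pow(u, 2), Mul(Add(2, u), u)), u) = Add(Add(Pow(u, 2), Mul(u, Add(2, u))), u) = Add(u, Pow(u, 2), Mul(u, Add(2, u))))
Mul(-36, Function('c')(Mul(Add(-4, -5), Pow(Add(2, -3), -1)))) = Mul(-36, Mul(Mul(Add(-4, -5), Pow(Add(2, -3), -1)), Add(3, Mul(2, Mul(Add(-4, -5), Pow(Add(2, -3), -1)))))) = Mul(-36, Mul(Mul(-9, Pow(-1, -1)), Add(3, Mul(2, Mul(-9, Pow(-1, -1)))))) = Mul(-36, Mul(Mul(-9, -1), Add(3, Mul(2, Mul(-9, -1))))) = Mul(-36, Mul(9, Add(3, Mul(2, 9)))) = Mul(-36, Mul(9, Add(3, 18))) = Mul(-36, Mul(9, 21)) = Mul(-36, 189) = -6804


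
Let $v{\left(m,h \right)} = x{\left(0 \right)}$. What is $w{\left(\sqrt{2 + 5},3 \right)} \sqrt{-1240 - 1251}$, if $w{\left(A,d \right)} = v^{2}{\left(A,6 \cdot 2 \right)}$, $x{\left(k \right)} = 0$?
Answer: $0$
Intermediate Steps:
$v{\left(m,h \right)} = 0$
$w{\left(A,d \right)} = 0$ ($w{\left(A,d \right)} = 0^{2} = 0$)
$w{\left(\sqrt{2 + 5},3 \right)} \sqrt{-1240 - 1251} = 0 \sqrt{-1240 - 1251} = 0 \sqrt{-2491} = 0 i \sqrt{2491} = 0$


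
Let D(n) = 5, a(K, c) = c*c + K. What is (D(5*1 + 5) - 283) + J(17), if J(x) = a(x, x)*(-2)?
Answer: -890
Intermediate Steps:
a(K, c) = K + c² (a(K, c) = c² + K = K + c²)
J(x) = -2*x - 2*x² (J(x) = (x + x²)*(-2) = -2*x - 2*x²)
(D(5*1 + 5) - 283) + J(17) = (5 - 283) + 2*17*(-1 - 1*17) = -278 + 2*17*(-1 - 17) = -278 + 2*17*(-18) = -278 - 612 = -890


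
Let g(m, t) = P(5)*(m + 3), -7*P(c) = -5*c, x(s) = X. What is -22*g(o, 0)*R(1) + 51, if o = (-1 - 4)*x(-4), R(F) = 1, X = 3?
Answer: 6957/7 ≈ 993.86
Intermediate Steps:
x(s) = 3
P(c) = 5*c/7 (P(c) = -(-5)*c/7 = 5*c/7)
o = -15 (o = (-1 - 4)*3 = -5*3 = -15)
g(m, t) = 75/7 + 25*m/7 (g(m, t) = ((5/7)*5)*(m + 3) = 25*(3 + m)/7 = 75/7 + 25*m/7)
-22*g(o, 0)*R(1) + 51 = -22*(75/7 + (25/7)*(-15)) + 51 = -22*(75/7 - 375/7) + 51 = -(-6600)/7 + 51 = -22*(-300/7) + 51 = 6600/7 + 51 = 6957/7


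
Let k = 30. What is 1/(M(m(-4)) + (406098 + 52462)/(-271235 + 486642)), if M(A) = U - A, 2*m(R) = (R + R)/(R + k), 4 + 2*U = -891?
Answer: -5600582/2493476257 ≈ -0.0022461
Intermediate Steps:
U = -895/2 (U = -2 + (½)*(-891) = -2 - 891/2 = -895/2 ≈ -447.50)
m(R) = R/(30 + R) (m(R) = ((R + R)/(R + 30))/2 = ((2*R)/(30 + R))/2 = (2*R/(30 + R))/2 = R/(30 + R))
M(A) = -895/2 - A
1/(M(m(-4)) + (406098 + 52462)/(-271235 + 486642)) = 1/((-895/2 - (-4)/(30 - 4)) + (406098 + 52462)/(-271235 + 486642)) = 1/((-895/2 - (-4)/26) + 458560/215407) = 1/((-895/2 - (-4)/26) + 458560*(1/215407)) = 1/((-895/2 - 1*(-2/13)) + 458560/215407) = 1/((-895/2 + 2/13) + 458560/215407) = 1/(-11631/26 + 458560/215407) = 1/(-2493476257/5600582) = -5600582/2493476257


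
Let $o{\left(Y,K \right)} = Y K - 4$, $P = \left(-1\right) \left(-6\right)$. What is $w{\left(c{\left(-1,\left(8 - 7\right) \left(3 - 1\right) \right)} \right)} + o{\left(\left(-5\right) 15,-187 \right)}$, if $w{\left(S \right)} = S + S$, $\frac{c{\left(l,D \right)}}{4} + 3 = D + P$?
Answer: $14061$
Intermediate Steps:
$P = 6$
$c{\left(l,D \right)} = 12 + 4 D$ ($c{\left(l,D \right)} = -12 + 4 \left(D + 6\right) = -12 + 4 \left(6 + D\right) = -12 + \left(24 + 4 D\right) = 12 + 4 D$)
$o{\left(Y,K \right)} = -4 + K Y$ ($o{\left(Y,K \right)} = K Y - 4 = -4 + K Y$)
$w{\left(S \right)} = 2 S$
$w{\left(c{\left(-1,\left(8 - 7\right) \left(3 - 1\right) \right)} \right)} + o{\left(\left(-5\right) 15,-187 \right)} = 2 \left(12 + 4 \left(8 - 7\right) \left(3 - 1\right)\right) - \left(4 + 187 \left(\left(-5\right) 15\right)\right) = 2 \left(12 + 4 \cdot 1 \cdot 2\right) - -14021 = 2 \left(12 + 4 \cdot 2\right) + \left(-4 + 14025\right) = 2 \left(12 + 8\right) + 14021 = 2 \cdot 20 + 14021 = 40 + 14021 = 14061$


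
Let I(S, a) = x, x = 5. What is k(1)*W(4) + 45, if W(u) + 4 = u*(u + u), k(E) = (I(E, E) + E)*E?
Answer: 213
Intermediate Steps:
I(S, a) = 5
k(E) = E*(5 + E) (k(E) = (5 + E)*E = E*(5 + E))
W(u) = -4 + 2*u² (W(u) = -4 + u*(u + u) = -4 + u*(2*u) = -4 + 2*u²)
k(1)*W(4) + 45 = (1*(5 + 1))*(-4 + 2*4²) + 45 = (1*6)*(-4 + 2*16) + 45 = 6*(-4 + 32) + 45 = 6*28 + 45 = 168 + 45 = 213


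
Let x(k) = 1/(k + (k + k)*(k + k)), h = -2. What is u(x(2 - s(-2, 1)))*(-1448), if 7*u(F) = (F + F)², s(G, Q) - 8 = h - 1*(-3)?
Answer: -5792/250047 ≈ -0.023164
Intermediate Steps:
s(G, Q) = 9 (s(G, Q) = 8 + (-2 - 1*(-3)) = 8 + (-2 + 3) = 8 + 1 = 9)
x(k) = 1/(k + 4*k²) (x(k) = 1/(k + (2*k)*(2*k)) = 1/(k + 4*k²))
u(F) = 4*F²/7 (u(F) = (F + F)²/7 = (2*F)²/7 = (4*F²)/7 = 4*F²/7)
u(x(2 - s(-2, 1)))*(-1448) = (4*(1/((2 - 1*9)*(1 + 4*(2 - 1*9))))²/7)*(-1448) = (4*(1/((2 - 9)*(1 + 4*(2 - 9))))²/7)*(-1448) = (4*(1/((-7)*(1 + 4*(-7))))²/7)*(-1448) = (4*(-1/(7*(1 - 28)))²/7)*(-1448) = (4*(-⅐/(-27))²/7)*(-1448) = (4*(-⅐*(-1/27))²/7)*(-1448) = (4*(1/189)²/7)*(-1448) = ((4/7)*(1/35721))*(-1448) = (4/250047)*(-1448) = -5792/250047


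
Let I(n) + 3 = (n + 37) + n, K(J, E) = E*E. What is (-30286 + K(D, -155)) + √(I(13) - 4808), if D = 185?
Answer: -6261 + 2*I*√1187 ≈ -6261.0 + 68.906*I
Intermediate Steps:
K(J, E) = E²
I(n) = 34 + 2*n (I(n) = -3 + ((n + 37) + n) = -3 + ((37 + n) + n) = -3 + (37 + 2*n) = 34 + 2*n)
(-30286 + K(D, -155)) + √(I(13) - 4808) = (-30286 + (-155)²) + √((34 + 2*13) - 4808) = (-30286 + 24025) + √((34 + 26) - 4808) = -6261 + √(60 - 4808) = -6261 + √(-4748) = -6261 + 2*I*√1187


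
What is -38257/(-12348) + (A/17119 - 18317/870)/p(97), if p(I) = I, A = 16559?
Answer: 8595795860101/2973135819780 ≈ 2.8912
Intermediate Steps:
-38257/(-12348) + (A/17119 - 18317/870)/p(97) = -38257/(-12348) + (16559/17119 - 18317/870)/97 = -38257*(-1/12348) + (16559*(1/17119) - 18317*1/870)*(1/97) = 38257/12348 + (16559/17119 - 18317/870)*(1/97) = 38257/12348 - 299162393/14893530*1/97 = 38257/12348 - 299162393/1444672410 = 8595795860101/2973135819780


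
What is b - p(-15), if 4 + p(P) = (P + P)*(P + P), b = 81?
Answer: -815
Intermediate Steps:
p(P) = -4 + 4*P² (p(P) = -4 + (P + P)*(P + P) = -4 + (2*P)*(2*P) = -4 + 4*P²)
b - p(-15) = 81 - (-4 + 4*(-15)²) = 81 - (-4 + 4*225) = 81 - (-4 + 900) = 81 - 1*896 = 81 - 896 = -815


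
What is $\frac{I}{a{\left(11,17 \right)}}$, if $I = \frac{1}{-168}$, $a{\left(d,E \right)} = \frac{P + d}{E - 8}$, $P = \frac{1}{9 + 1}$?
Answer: $- \frac{5}{1036} \approx -0.0048263$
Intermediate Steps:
$P = \frac{1}{10} \approx 0.1$
$a{\left(d,E \right)} = \frac{\frac{1}{10} + d}{-8 + E}$ ($a{\left(d,E \right)} = \frac{\frac{1}{10} + d}{E - 8} = \frac{\frac{1}{10} + d}{-8 + E}$)
$I = - \frac{1}{168} \approx -0.0059524$
$\frac{I}{a{\left(11,17 \right)}} = - \frac{1}{168 \frac{\frac{1}{10} + 11}{-8 + 17}} = - \frac{1}{168 \cdot \frac{1}{9} \cdot \frac{111}{10}} = - \frac{1}{168 \cdot \frac{37}{30}} = \left(- \frac{1}{168}\right) \frac{30}{37} = - \frac{5}{1036}$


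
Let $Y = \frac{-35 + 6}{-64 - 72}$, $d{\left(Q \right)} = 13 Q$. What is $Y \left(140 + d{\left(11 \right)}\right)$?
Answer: $\frac{8207}{136} \approx 60.346$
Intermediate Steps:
$Y = \frac{29}{136}$ ($Y = - \frac{29}{-136} = \left(-29\right) \left(- \frac{1}{136}\right) = \frac{29}{136} \approx 0.21324$)
$Y \left(140 + d{\left(11 \right)}\right) = \frac{29 \left(140 + 13 \cdot 11\right)}{136} = \frac{29 \left(140 + 143\right)}{136} = \frac{29}{136} \cdot 283 = \frac{8207}{136}$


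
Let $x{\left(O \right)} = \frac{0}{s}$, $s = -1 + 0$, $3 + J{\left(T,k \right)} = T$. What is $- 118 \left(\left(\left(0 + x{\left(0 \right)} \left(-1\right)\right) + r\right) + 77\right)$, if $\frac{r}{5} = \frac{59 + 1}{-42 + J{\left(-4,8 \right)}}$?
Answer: $- \frac{409814}{49} \approx -8363.5$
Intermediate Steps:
$J{\left(T,k \right)} = -3 + T$
$s = -1$
$x{\left(O \right)} = 0$ ($x{\left(O \right)} = \frac{0}{-1} = 0 \left(-1\right) = 0$)
$r = - \frac{300}{49}$ ($r = 5 \frac{59 + 1}{-42 - 7} = 5 \frac{60}{-42 - 7} = 5 \frac{60}{-49} = 5 \cdot 60 \left(- \frac{1}{49}\right) = 5 \left(- \frac{60}{49}\right) = - \frac{300}{49} \approx -6.1225$)
$- 118 \left(\left(\left(0 + x{\left(0 \right)} \left(-1\right)\right) + r\right) + 77\right) = - 118 \left(\left(\left(0 + 0 \left(-1\right)\right) - \frac{300}{49}\right) + 77\right) = - 118 \left(\left(\left(0 + 0\right) - \frac{300}{49}\right) + 77\right) = - 118 \left(\left(0 - \frac{300}{49}\right) + 77\right) = - 118 \left(- \frac{300}{49} + 77\right) = \left(-118\right) \frac{3473}{49} = - \frac{409814}{49}$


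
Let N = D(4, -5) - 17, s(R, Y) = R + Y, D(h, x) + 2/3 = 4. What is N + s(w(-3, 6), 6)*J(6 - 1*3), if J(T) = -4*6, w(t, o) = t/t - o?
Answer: -113/3 ≈ -37.667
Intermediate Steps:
D(h, x) = 10/3 (D(h, x) = -2/3 + 4 = 10/3)
w(t, o) = 1 - o
J(T) = -24
N = -41/3 (N = 10/3 - 17 = -41/3 ≈ -13.667)
N + s(w(-3, 6), 6)*J(6 - 1*3) = -41/3 + ((1 - 1*6) + 6)*(-24) = -41/3 + ((1 - 6) + 6)*(-24) = -41/3 + (-5 + 6)*(-24) = -41/3 + 1*(-24) = -41/3 - 24 = -113/3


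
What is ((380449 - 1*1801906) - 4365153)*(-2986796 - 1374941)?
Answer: 25239670941570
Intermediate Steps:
((380449 - 1*1801906) - 4365153)*(-2986796 - 1374941) = ((380449 - 1801906) - 4365153)*(-4361737) = (-1421457 - 4365153)*(-4361737) = -5786610*(-4361737) = 25239670941570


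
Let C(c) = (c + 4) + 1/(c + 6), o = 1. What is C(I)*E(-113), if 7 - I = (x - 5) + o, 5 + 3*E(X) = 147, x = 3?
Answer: 11999/21 ≈ 571.38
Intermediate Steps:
E(X) = 142/3 (E(X) = -5/3 + (1/3)*147 = -5/3 + 49 = 142/3)
I = 8 (I = 7 - ((3 - 5) + 1) = 7 - (-2 + 1) = 7 - 1*(-1) = 7 + 1 = 8)
C(c) = 4 + c + 1/(6 + c) (C(c) = (4 + c) + 1/(6 + c) = 4 + c + 1/(6 + c))
C(I)*E(-113) = ((25 + 8**2 + 10*8)/(6 + 8))*(142/3) = ((25 + 64 + 80)/14)*(142/3) = ((1/14)*169)*(142/3) = (169/14)*(142/3) = 11999/21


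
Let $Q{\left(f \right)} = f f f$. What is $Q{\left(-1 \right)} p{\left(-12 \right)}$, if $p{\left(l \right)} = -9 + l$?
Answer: $21$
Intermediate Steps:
$Q{\left(f \right)} = f^{3}$ ($Q{\left(f \right)} = f^{2} f = f^{3}$)
$Q{\left(-1 \right)} p{\left(-12 \right)} = \left(-1\right)^{3} \left(-9 - 12\right) = \left(-1\right) \left(-21\right) = 21$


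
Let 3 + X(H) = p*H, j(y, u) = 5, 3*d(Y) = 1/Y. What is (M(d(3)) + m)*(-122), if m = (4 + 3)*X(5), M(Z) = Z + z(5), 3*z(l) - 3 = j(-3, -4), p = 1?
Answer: -18422/9 ≈ -2046.9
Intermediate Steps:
d(Y) = 1/(3*Y)
z(l) = 8/3 (z(l) = 1 + (⅓)*5 = 1 + 5/3 = 8/3)
X(H) = -3 + H (X(H) = -3 + 1*H = -3 + H)
M(Z) = 8/3 + Z (M(Z) = Z + 8/3 = 8/3 + Z)
m = 14 (m = (4 + 3)*(-3 + 5) = 7*2 = 14)
(M(d(3)) + m)*(-122) = ((8/3 + (⅓)/3) + 14)*(-122) = ((8/3 + (⅓)*(⅓)) + 14)*(-122) = ((8/3 + ⅑) + 14)*(-122) = (25/9 + 14)*(-122) = (151/9)*(-122) = -18422/9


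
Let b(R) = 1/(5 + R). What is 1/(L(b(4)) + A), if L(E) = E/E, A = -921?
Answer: -1/920 ≈ -0.0010870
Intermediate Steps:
L(E) = 1
1/(L(b(4)) + A) = 1/(1 - 921) = 1/(-920) = -1/920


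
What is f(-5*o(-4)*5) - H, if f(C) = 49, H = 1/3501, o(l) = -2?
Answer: 171548/3501 ≈ 49.000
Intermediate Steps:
H = 1/3501 ≈ 0.00028563
f(-5*o(-4)*5) - H = 49 - 1*1/3501 = 49 - 1/3501 = 171548/3501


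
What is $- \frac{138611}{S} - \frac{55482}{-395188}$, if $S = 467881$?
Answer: $- \frac{14409215113}{92450478314} \approx -0.15586$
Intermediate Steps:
$- \frac{138611}{S} - \frac{55482}{-395188} = - \frac{138611}{467881} - \frac{55482}{-395188} = \left(-138611\right) \frac{1}{467881} - - \frac{27741}{197594} = - \frac{138611}{467881} + \frac{27741}{197594} = - \frac{14409215113}{92450478314}$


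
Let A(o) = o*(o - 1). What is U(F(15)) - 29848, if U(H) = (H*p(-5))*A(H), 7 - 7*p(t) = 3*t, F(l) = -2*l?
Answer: -822736/7 ≈ -1.1753e+5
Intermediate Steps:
p(t) = 1 - 3*t/7
A(o) = o*(-1 + o)
U(H) = 22*H²*(-1 + H)/7 (U(H) = (H*(1 - 3/7*(-5)))*(H*(-1 + H)) = (H*(1 + 15/7))*(H*(-1 + H)) = (H*(22/7))*(H*(-1 + H)) = (22*H/7)*(H*(-1 + H)) = 22*H²*(-1 + H)/7)
U(F(15)) - 29848 = 22*(-2*15)²*(-1 - 2*15)/7 - 29848 = (22/7)*(-30)²*(-1 - 30) - 29848 = (22/7)*900*(-31) - 29848 = -613800/7 - 29848 = -822736/7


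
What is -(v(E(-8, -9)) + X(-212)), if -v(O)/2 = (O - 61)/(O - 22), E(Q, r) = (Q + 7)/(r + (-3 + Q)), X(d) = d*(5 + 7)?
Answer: 1119254/439 ≈ 2549.6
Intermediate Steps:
X(d) = 12*d (X(d) = d*12 = 12*d)
E(Q, r) = (7 + Q)/(-3 + Q + r)
v(O) = -2*(-61 + O)/(-22 + O) (v(O) = -2*(O - 61)/(O - 22) = -2*(-61 + O)/(-22 + O))
-(v(E(-8, -9)) + X(-212)) = -(2*(61 - (7 - 8)/(-3 - 8 - 9))/(-22 + (7 - 8)/(-3 - 8 - 9)) + 12*(-212)) = -(2*(61 - (-1)/(-20))/(-22 - 1/(-20)) - 2544) = -(2*(61 - (-1)*(-1)/20)/(-22 - 1/20*(-1)) - 2544) = -(2*(61 - 1*1/20)/(-22 + 1/20) - 2544) = -(2*(61 - 1/20)/(-439/20) - 2544) = -(2*(-20/439)*(1219/20) - 2544) = -(-2438/439 - 2544) = -1*(-1119254/439) = 1119254/439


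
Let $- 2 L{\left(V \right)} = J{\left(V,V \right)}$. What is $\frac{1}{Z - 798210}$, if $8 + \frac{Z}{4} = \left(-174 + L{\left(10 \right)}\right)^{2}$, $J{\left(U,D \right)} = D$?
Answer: $- \frac{1}{670078} \approx -1.4924 \cdot 10^{-6}$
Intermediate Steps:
$L{\left(V \right)} = - \frac{V}{2}$
$Z = 128132$ ($Z = -32 + 4 \left(-174 - 5\right)^{2} = -32 + 4 \left(-179\right)^{2} = -32 + 4 \cdot 32041 = -32 + 128164 = 128132$)
$\frac{1}{Z - 798210} = \frac{1}{128132 - 798210} = \frac{1}{-670078} = - \frac{1}{670078}$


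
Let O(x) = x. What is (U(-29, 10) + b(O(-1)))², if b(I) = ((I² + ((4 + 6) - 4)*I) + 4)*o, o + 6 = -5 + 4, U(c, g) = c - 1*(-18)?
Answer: 16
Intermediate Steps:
U(c, g) = 18 + c (U(c, g) = c + 18 = 18 + c)
o = -7 (o = -6 + (-5 + 4) = -6 - 1 = -7)
b(I) = -28 - 42*I - 7*I² (b(I) = ((I² + ((4 + 6) - 4)*I) + 4)*(-7) = ((I² + (10 - 4)*I) + 4)*(-7) = ((I² + 6*I) + 4)*(-7) = (4 + I² + 6*I)*(-7) = -28 - 42*I - 7*I²)
(U(-29, 10) + b(O(-1)))² = ((18 - 29) + (-28 - 42*(-1) - 7*(-1)²))² = (-11 + (-28 + 42 - 7*1))² = (-11 + (-28 + 42 - 7))² = (-11 + 7)² = (-4)² = 16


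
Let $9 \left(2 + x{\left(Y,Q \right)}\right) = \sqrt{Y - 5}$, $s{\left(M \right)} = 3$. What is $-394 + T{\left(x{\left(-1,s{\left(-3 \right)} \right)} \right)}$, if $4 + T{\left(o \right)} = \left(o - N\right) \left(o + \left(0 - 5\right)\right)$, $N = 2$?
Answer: $- \frac{9992}{27} - \frac{11 i \sqrt{6}}{9} \approx -370.07 - 2.9938 i$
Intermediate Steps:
$x{\left(Y,Q \right)} = -2 + \frac{\sqrt{-5 + Y}}{9}$ ($x{\left(Y,Q \right)} = -2 + \frac{\sqrt{Y - 5}}{9} = -2 + \frac{\sqrt{-5 + Y}}{9}$)
$T{\left(o \right)} = -4 + \left(-5 + o\right) \left(-2 + o\right)$ ($T{\left(o \right)} = -4 + \left(o - 2\right) \left(o + \left(0 - 5\right)\right) = -4 + \left(-2 + o\right) \left(o - 5\right) = -4 + \left(-2 + o\right) \left(-5 + o\right) = -4 + \left(-5 + o\right) \left(-2 + o\right)$)
$-394 + T{\left(x{\left(-1,s{\left(-3 \right)} \right)} \right)} = -394 + \left(6 + \left(-2 + \frac{\sqrt{-5 - 1}}{9}\right)^{2} - 7 \left(-2 + \frac{\sqrt{-5 - 1}}{9}\right)\right) = -394 + \left(6 + \left(-2 + \frac{\sqrt{-6}}{9}\right)^{2} - 7 \left(-2 + \frac{\sqrt{-6}}{9}\right)\right) = -394 + \left(6 + \left(-2 + \frac{i \sqrt{6}}{9}\right)^{2} - 7 \left(-2 + \frac{i \sqrt{6}}{9}\right)\right) = -394 + \left(6 + \left(-2 + \frac{i \sqrt{6}}{9}\right)^{2} + \left(14 - \frac{7 i \sqrt{6}}{9}\right)\right) = -394 + \left(20 + \left(-2 + \frac{i \sqrt{6}}{9}\right)^{2} - \frac{7 i \sqrt{6}}{9}\right) = -374 + \left(-2 + \frac{i \sqrt{6}}{9}\right)^{2} - \frac{7 i \sqrt{6}}{9}$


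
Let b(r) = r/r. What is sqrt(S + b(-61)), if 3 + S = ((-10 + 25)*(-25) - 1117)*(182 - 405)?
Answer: sqrt(332714) ≈ 576.81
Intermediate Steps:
b(r) = 1
S = 332713 (S = -3 + ((-10 + 25)*(-25) - 1117)*(182 - 405) = -3 + (15*(-25) - 1117)*(-223) = -3 + (-375 - 1117)*(-223) = -3 - 1492*(-223) = -3 + 332716 = 332713)
sqrt(S + b(-61)) = sqrt(332713 + 1) = sqrt(332714)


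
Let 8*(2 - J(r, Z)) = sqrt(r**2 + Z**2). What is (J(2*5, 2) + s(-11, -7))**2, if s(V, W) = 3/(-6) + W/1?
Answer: (22 + sqrt(26))**2/16 ≈ 45.897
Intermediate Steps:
s(V, W) = -1/2 + W (s(V, W) = 3*(-1/6) + W*1 = -1/2 + W)
J(r, Z) = 2 - sqrt(Z**2 + r**2)/8 (J(r, Z) = 2 - sqrt(r**2 + Z**2)/8 = 2 - sqrt(Z**2 + r**2)/8)
(J(2*5, 2) + s(-11, -7))**2 = ((2 - sqrt(2**2 + (2*5)**2)/8) + (-1/2 - 7))**2 = ((2 - sqrt(4 + 10**2)/8) - 15/2)**2 = ((2 - sqrt(4 + 100)/8) - 15/2)**2 = ((2 - sqrt(26)/4) - 15/2)**2 = (-11/2 - sqrt(26)/4)**2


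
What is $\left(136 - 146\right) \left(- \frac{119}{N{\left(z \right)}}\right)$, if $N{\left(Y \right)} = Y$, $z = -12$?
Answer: $- \frac{595}{6} \approx -99.167$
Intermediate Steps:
$\left(136 - 146\right) \left(- \frac{119}{N{\left(z \right)}}\right) = \left(136 - 146\right) \left(- \frac{119}{-12}\right) = - 10 \left(\left(-119\right) \left(- \frac{1}{12}\right)\right) = \left(-10\right) \frac{119}{12} = - \frac{595}{6}$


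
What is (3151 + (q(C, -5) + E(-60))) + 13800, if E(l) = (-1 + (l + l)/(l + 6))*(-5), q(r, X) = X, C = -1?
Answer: 152459/9 ≈ 16940.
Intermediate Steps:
E(l) = 5 - 10*l/(6 + l) (E(l) = (-1 + (2*l)/(6 + l))*(-5) = (-1 + 2*l/(6 + l))*(-5) = 5 - 10*l/(6 + l))
(3151 + (q(C, -5) + E(-60))) + 13800 = (3151 + (-5 + 5*(6 - 1*(-60))/(6 - 60))) + 13800 = (3151 + (-5 + 5*(6 + 60)/(-54))) + 13800 = (3151 + (-5 + 5*(-1/54)*66)) + 13800 = (3151 + (-5 - 55/9)) + 13800 = (3151 - 100/9) + 13800 = 28259/9 + 13800 = 152459/9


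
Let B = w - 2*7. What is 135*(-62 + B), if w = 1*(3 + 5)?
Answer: -9180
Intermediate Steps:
w = 8 (w = 1*8 = 8)
B = -6 (B = 8 - 2*7 = 8 - 14 = -6)
135*(-62 + B) = 135*(-62 - 6) = 135*(-68) = -9180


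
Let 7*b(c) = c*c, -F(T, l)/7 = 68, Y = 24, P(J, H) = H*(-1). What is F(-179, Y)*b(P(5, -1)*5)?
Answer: -1700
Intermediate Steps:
P(J, H) = -H
F(T, l) = -476 (F(T, l) = -7*68 = -476)
b(c) = c²/7 (b(c) = (c*c)/7 = c²/7)
F(-179, Y)*b(P(5, -1)*5) = -68*(-1*(-1)*5)² = -68*(1*5)² = -68*5² = -68*25 = -476*25/7 = -1700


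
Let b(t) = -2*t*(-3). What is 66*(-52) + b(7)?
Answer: -3390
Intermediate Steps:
b(t) = 6*t
66*(-52) + b(7) = 66*(-52) + 6*7 = -3432 + 42 = -3390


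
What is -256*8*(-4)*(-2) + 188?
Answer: -16196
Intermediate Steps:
-256*8*(-4)*(-2) + 188 = -(-8192)*(-2) + 188 = -256*64 + 188 = -16384 + 188 = -16196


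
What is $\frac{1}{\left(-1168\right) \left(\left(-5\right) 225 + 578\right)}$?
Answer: $\frac{1}{638896} \approx 1.5652 \cdot 10^{-6}$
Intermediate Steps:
$\frac{1}{\left(-1168\right) \left(\left(-5\right) 225 + 578\right)} = \frac{1}{\left(-1168\right) \left(-1125 + 578\right)} = \frac{1}{\left(-1168\right) \left(-547\right)} = \frac{1}{638896}$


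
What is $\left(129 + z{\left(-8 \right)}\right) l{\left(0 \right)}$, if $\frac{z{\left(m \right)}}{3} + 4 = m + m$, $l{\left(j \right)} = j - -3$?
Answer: $207$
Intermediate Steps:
$l{\left(j \right)} = 3 + j$ ($l{\left(j \right)} = j + 3 = 3 + j$)
$z{\left(m \right)} = -12 + 6 m$ ($z{\left(m \right)} = -12 + 3 \left(m + m\right) = -12 + 3 \cdot 2 m = -12 + 6 m$)
$\left(129 + z{\left(-8 \right)}\right) l{\left(0 \right)} = \left(129 + \left(-12 + 6 \left(-8\right)\right)\right) \left(3 + 0\right) = \left(129 - 60\right) 3 = 69 \cdot 3 = 207$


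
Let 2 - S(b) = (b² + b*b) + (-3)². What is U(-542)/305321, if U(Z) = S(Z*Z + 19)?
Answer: -172616902185/305321 ≈ -5.6536e+5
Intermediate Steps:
S(b) = -7 - 2*b² (S(b) = 2 - ((b² + b*b) + (-3)²) = 2 - ((b² + b²) + 9) = 2 - (2*b² + 9) = 2 - (9 + 2*b²) = 2 + (-9 - 2*b²) = -7 - 2*b²)
U(Z) = -7 - 2*(19 + Z²)² (U(Z) = -7 - 2*(Z*Z + 19)² = -7 - 2*(Z² + 19)² = -7 - 2*(19 + Z²)²)
U(-542)/305321 = (-7 - 2*(19 + (-542)²)²)/305321 = (-7 - 2*(19 + 293764)²)*(1/305321) = (-7 - 2*293783²)*(1/305321) = (-7 - 2*86308451089)*(1/305321) = (-7 - 172616902178)*(1/305321) = -172616902185*1/305321 = -172616902185/305321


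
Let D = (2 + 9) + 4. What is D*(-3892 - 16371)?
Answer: -303945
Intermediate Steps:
D = 15 (D = 11 + 4 = 15)
D*(-3892 - 16371) = 15*(-3892 - 16371) = 15*(-20263) = -303945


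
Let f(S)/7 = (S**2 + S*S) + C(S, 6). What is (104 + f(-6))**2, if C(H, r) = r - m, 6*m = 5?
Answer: 14938225/36 ≈ 4.1495e+5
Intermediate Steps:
m = 5/6 (m = (1/6)*5 = 5/6 ≈ 0.83333)
C(H, r) = -5/6 + r (C(H, r) = r - 1*5/6 = r - 5/6 = -5/6 + r)
f(S) = 217/6 + 14*S**2 (f(S) = 7*((S**2 + S*S) + (-5/6 + 6)) = 7*((S**2 + S**2) + 31/6) = 7*(2*S**2 + 31/6) = 7*(31/6 + 2*S**2) = 217/6 + 14*S**2)
(104 + f(-6))**2 = (104 + (217/6 + 14*(-6)**2))**2 = (104 + (217/6 + 14*36))**2 = (104 + (217/6 + 504))**2 = (104 + 3241/6)**2 = (3865/6)**2 = 14938225/36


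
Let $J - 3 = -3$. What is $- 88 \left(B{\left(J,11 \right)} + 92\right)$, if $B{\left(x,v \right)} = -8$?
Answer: $-7392$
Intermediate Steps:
$J = 0$ ($J = 3 - 3 = 0$)
$- 88 \left(B{\left(J,11 \right)} + 92\right) = - 88 \left(-8 + 92\right) = \left(-88\right) 84 = -7392$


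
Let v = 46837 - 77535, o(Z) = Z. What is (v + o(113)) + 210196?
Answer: 179611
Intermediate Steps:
v = -30698
(v + o(113)) + 210196 = (-30698 + 113) + 210196 = -30585 + 210196 = 179611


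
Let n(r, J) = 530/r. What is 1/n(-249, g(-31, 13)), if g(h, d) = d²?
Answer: -249/530 ≈ -0.46981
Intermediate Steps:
1/n(-249, g(-31, 13)) = 1/(530/(-249)) = 1/(530*(-1/249)) = 1/(-530/249) = -249/530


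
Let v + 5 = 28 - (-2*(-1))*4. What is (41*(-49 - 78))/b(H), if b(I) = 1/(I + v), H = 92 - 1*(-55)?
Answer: -843534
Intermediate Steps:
v = 15 (v = -5 + (28 - (-2*(-1))*4) = -5 + (28 - 2*4) = -5 + (28 - 1*8) = -5 + (28 - 8) = -5 + 20 = 15)
H = 147 (H = 92 + 55 = 147)
b(I) = 1/(15 + I) (b(I) = 1/(I + 15) = 1/(15 + I))
(41*(-49 - 78))/b(H) = (41*(-49 - 78))/(1/(15 + 147)) = (41*(-127))/(1/162) = -5207/1/162 = -5207*162 = -843534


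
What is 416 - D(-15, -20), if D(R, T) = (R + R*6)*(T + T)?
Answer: -3784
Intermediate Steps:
D(R, T) = 14*R*T (D(R, T) = (R + 6*R)*(2*T) = (7*R)*(2*T) = 14*R*T)
416 - D(-15, -20) = 416 - 14*(-15)*(-20) = 416 - 1*4200 = 416 - 4200 = -3784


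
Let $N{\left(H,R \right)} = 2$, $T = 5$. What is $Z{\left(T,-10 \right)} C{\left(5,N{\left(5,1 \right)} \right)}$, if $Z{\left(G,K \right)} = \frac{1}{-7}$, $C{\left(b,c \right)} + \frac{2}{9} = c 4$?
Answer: $- \frac{10}{9} \approx -1.1111$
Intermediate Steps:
$C{\left(b,c \right)} = - \frac{2}{9} + 4 c$ ($C{\left(b,c \right)} = - \frac{2}{9} + c 4 = - \frac{2}{9} + 4 c$)
$Z{\left(G,K \right)} = - \frac{1}{7}$
$Z{\left(T,-10 \right)} C{\left(5,N{\left(5,1 \right)} \right)} = - \frac{- \frac{2}{9} + 4 \cdot 2}{7} = - \frac{- \frac{2}{9} + 8}{7} = \left(- \frac{1}{7}\right) \frac{70}{9} = - \frac{10}{9}$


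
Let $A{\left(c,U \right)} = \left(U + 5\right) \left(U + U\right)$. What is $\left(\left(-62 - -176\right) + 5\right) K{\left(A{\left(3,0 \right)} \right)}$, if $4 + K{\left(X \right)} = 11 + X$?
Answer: $833$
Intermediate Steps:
$A{\left(c,U \right)} = 2 U \left(5 + U\right)$ ($A{\left(c,U \right)} = \left(5 + U\right) 2 U = 2 U \left(5 + U\right)$)
$K{\left(X \right)} = 7 + X$ ($K{\left(X \right)} = -4 + \left(11 + X\right) = 7 + X$)
$\left(\left(-62 - -176\right) + 5\right) K{\left(A{\left(3,0 \right)} \right)} = \left(\left(-62 - -176\right) + 5\right) \left(7 + 2 \cdot 0 \left(5 + 0\right)\right) = \left(\left(-62 + 176\right) + 5\right) \left(7 + 2 \cdot 0 \cdot 5\right) = \left(114 + 5\right) \left(7 + 0\right) = 119 \cdot 7 = 833$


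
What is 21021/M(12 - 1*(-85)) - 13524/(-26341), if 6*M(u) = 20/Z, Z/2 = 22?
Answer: 5220743178/18815 ≈ 2.7748e+5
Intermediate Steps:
Z = 44 (Z = 2*22 = 44)
M(u) = 5/66 (M(u) = (20/44)/6 = (20*(1/44))/6 = (1/6)*(5/11) = 5/66)
21021/M(12 - 1*(-85)) - 13524/(-26341) = 21021/(5/66) - 13524/(-26341) = 21021*(66/5) - 13524*(-1/26341) = 1387386/5 + 1932/3763 = 5220743178/18815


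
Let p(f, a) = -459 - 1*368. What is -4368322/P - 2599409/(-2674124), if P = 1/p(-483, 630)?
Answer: 9660546499439865/2674124 ≈ 3.6126e+9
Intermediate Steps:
p(f, a) = -827 (p(f, a) = -459 - 368 = -827)
P = -1/827 (P = 1/(-827) = -1/827 ≈ -0.0012092)
-4368322/P - 2599409/(-2674124) = -4368322/(-1/827) - 2599409/(-2674124) = -4368322*(-827) - 2599409*(-1/2674124) = 3612602294 + 2599409/2674124 = 9660546499439865/2674124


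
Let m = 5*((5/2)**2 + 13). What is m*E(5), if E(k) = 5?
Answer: 1925/4 ≈ 481.25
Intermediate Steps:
m = 385/4 (m = 5*((5*(1/2))**2 + 13) = 5*((5/2)**2 + 13) = 5*(25/4 + 13) = 5*(77/4) = 385/4 ≈ 96.250)
m*E(5) = (385/4)*5 = 1925/4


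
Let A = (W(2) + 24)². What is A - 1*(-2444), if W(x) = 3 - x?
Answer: 3069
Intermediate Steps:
A = 625 (A = ((3 - 1*2) + 24)² = ((3 - 2) + 24)² = (1 + 24)² = 25² = 625)
A - 1*(-2444) = 625 - 1*(-2444) = 625 + 2444 = 3069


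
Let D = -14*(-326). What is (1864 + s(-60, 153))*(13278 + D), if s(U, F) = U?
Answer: 32186968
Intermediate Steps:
D = 4564
(1864 + s(-60, 153))*(13278 + D) = (1864 - 60)*(13278 + 4564) = 1804*17842 = 32186968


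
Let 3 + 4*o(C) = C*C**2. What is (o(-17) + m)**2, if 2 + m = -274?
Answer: 2265025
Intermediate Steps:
m = -276 (m = -2 - 274 = -276)
o(C) = -3/4 + C**3/4 (o(C) = -3/4 + (C*C**2)/4 = -3/4 + C**3/4)
(o(-17) + m)**2 = ((-3/4 + (1/4)*(-17)**3) - 276)**2 = ((-3/4 + (1/4)*(-4913)) - 276)**2 = ((-3/4 - 4913/4) - 276)**2 = (-1229 - 276)**2 = (-1505)**2 = 2265025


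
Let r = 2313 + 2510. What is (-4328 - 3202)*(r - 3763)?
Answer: -7981800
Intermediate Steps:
r = 4823
(-4328 - 3202)*(r - 3763) = (-4328 - 3202)*(4823 - 3763) = -7530*1060 = -7981800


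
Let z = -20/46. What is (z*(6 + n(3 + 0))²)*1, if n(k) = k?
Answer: -810/23 ≈ -35.217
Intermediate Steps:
z = -10/23 (z = -20*1/46 = -10/23 ≈ -0.43478)
(z*(6 + n(3 + 0))²)*1 = -10*(6 + (3 + 0))²/23*1 = -10*(6 + 3)²/23*1 = -10/23*9²*1 = -10/23*81*1 = -810/23*1 = -810/23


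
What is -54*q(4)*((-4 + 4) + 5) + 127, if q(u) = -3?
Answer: 937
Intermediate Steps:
-54*q(4)*((-4 + 4) + 5) + 127 = -(-162)*((-4 + 4) + 5) + 127 = -(-162)*(0 + 5) + 127 = -(-162)*5 + 127 = -54*(-15) + 127 = 810 + 127 = 937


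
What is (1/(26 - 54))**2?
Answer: 1/784 ≈ 0.0012755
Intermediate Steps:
(1/(26 - 54))**2 = (1/(-28))**2 = (-1/28)**2 = 1/784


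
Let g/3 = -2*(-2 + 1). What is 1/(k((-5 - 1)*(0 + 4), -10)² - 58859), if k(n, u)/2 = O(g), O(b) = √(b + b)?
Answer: -1/58811 ≈ -1.7004e-5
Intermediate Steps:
g = 6 (g = 3*(-2*(-2 + 1)) = 3*(-2*(-1)) = 3*2 = 6)
O(b) = √2*√b (O(b) = √(2*b) = √2*√b)
k(n, u) = 4*√3 (k(n, u) = 2*(√2*√6) = 2*(2*√3) = 4*√3)
1/(k((-5 - 1)*(0 + 4), -10)² - 58859) = 1/((4*√3)² - 58859) = 1/(48 - 58859) = 1/(-58811) = -1/58811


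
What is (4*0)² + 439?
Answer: 439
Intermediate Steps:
(4*0)² + 439 = 0² + 439 = 0 + 439 = 439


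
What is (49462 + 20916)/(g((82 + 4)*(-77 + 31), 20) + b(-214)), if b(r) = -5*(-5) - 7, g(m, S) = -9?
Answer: 70378/9 ≈ 7819.8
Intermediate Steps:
b(r) = 18 (b(r) = 25 - 7 = 18)
(49462 + 20916)/(g((82 + 4)*(-77 + 31), 20) + b(-214)) = (49462 + 20916)/(-9 + 18) = 70378/9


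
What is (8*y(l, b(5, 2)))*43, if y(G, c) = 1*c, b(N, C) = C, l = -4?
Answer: 688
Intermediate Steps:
y(G, c) = c
(8*y(l, b(5, 2)))*43 = (8*2)*43 = 16*43 = 688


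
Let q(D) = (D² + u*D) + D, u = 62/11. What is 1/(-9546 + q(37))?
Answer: -11/87246 ≈ -0.00012608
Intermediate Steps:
u = 62/11 (u = 62*(1/11) = 62/11 ≈ 5.6364)
q(D) = D² + 73*D/11 (q(D) = (D² + 62*D/11) + D = D² + 73*D/11)
1/(-9546 + q(37)) = 1/(-9546 + (1/11)*37*(73 + 11*37)) = 1/(-9546 + (1/11)*37*(73 + 407)) = 1/(-9546 + (1/11)*37*480) = 1/(-9546 + 17760/11) = 1/(-87246/11) = -11/87246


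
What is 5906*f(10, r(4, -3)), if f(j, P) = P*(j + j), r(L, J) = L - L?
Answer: 0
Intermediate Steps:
r(L, J) = 0
f(j, P) = 2*P*j (f(j, P) = P*(2*j) = 2*P*j)
5906*f(10, r(4, -3)) = 5906*(2*0*10) = 5906*0 = 0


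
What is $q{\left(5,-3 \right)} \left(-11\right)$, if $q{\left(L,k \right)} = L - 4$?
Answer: $-11$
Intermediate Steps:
$q{\left(L,k \right)} = -4 + L$ ($q{\left(L,k \right)} = L - 4 = -4 + L$)
$q{\left(5,-3 \right)} \left(-11\right) = \left(-4 + 5\right) \left(-11\right) = 1 \left(-11\right) = -11$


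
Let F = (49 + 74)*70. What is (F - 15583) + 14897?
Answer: 7924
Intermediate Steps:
F = 8610 (F = 123*70 = 8610)
(F - 15583) + 14897 = (8610 - 15583) + 14897 = -6973 + 14897 = 7924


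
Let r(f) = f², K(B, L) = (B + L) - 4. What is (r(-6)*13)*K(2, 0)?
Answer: -936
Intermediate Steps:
K(B, L) = -4 + B + L
(r(-6)*13)*K(2, 0) = ((-6)²*13)*(-4 + 2 + 0) = (36*13)*(-2) = 468*(-2) = -936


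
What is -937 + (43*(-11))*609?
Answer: -288994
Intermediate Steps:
-937 + (43*(-11))*609 = -937 - 473*609 = -937 - 288057 = -288994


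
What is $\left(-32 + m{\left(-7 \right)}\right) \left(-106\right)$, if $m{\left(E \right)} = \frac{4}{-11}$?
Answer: $\frac{37736}{11} \approx 3430.5$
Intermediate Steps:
$m{\left(E \right)} = - \frac{4}{11}$ ($m{\left(E \right)} = 4 \left(- \frac{1}{11}\right) = - \frac{4}{11}$)
$\left(-32 + m{\left(-7 \right)}\right) \left(-106\right) = \left(-32 - \frac{4}{11}\right) \left(-106\right) = \left(- \frac{356}{11}\right) \left(-106\right) = \frac{37736}{11}$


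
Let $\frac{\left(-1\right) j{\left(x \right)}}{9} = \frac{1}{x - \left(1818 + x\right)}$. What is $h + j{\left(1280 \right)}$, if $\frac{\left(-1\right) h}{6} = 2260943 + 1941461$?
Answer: $- \frac{5093313647}{202} \approx -2.5214 \cdot 10^{7}$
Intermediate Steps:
$h = -25214424$ ($h = - 6 \left(2260943 + 1941461\right) = \left(-6\right) 4202404 = -25214424$)
$j{\left(x \right)} = \frac{1}{202}$ ($j{\left(x \right)} = - \frac{9}{x - \left(1818 + x\right)} = - \frac{9}{-1818} = \left(-9\right) \left(- \frac{1}{1818}\right) = \frac{1}{202}$)
$h + j{\left(1280 \right)} = -25214424 + \frac{1}{202} = - \frac{5093313647}{202}$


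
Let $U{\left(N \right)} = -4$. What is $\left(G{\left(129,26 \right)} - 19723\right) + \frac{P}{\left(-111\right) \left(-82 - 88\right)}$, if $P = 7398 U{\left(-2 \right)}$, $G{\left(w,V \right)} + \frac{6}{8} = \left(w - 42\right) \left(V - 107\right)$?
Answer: $- \frac{336795763}{12580} \approx -26772.0$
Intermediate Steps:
$G{\left(w,V \right)} = - \frac{3}{4} + \left(-107 + V\right) \left(-42 + w\right)$ ($G{\left(w,V \right)} = - \frac{3}{4} + \left(w - 42\right) \left(V - 107\right) = - \frac{3}{4} + \left(-42 + w\right) \left(-107 + V\right) = - \frac{3}{4} + \left(-107 + V\right) \left(-42 + w\right)$)
$P = -29592$ ($P = 7398 \left(-4\right) = -29592$)
$\left(G{\left(129,26 \right)} - 19723\right) + \frac{P}{\left(-111\right) \left(-82 - 88\right)} = \left(\left(\frac{17973}{4} - 13803 - 1092 + 26 \cdot 129\right) - 19723\right) - \frac{29592}{\left(-111\right) \left(-82 - 88\right)} = \left(\left(\frac{17973}{4} - 13803 - 1092 + 3354\right) - 19723\right) - \frac{29592}{\left(-111\right) \left(-170\right)} = \left(- \frac{28191}{4} - 19723\right) - \frac{29592}{18870} = - \frac{107083}{4} - \frac{4932}{3145} = - \frac{336795763}{12580}$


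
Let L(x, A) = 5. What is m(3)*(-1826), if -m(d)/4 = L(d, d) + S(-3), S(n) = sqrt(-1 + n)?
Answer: 36520 + 14608*I ≈ 36520.0 + 14608.0*I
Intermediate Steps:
m(d) = -20 - 8*I (m(d) = -4*(5 + sqrt(-1 - 3)) = -4*(5 + sqrt(-4)) = -4*(5 + 2*I) = -20 - 8*I)
m(3)*(-1826) = (-20 - 8*I)*(-1826) = 36520 + 14608*I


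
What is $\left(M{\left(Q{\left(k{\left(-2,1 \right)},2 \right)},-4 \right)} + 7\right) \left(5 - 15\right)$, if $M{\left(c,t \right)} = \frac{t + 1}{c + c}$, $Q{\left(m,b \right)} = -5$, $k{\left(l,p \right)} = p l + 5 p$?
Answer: $-73$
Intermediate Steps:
$k{\left(l,p \right)} = 5 p + l p$ ($k{\left(l,p \right)} = l p + 5 p = 5 p + l p$)
$M{\left(c,t \right)} = \frac{1 + t}{2 c}$
$\left(M{\left(Q{\left(k{\left(-2,1 \right)},2 \right)},-4 \right)} + 7\right) \left(5 - 15\right) = \left(\frac{1 - 4}{2 \left(-5\right)} + 7\right) \left(5 - 15\right) = \left(\frac{1}{2} \left(- \frac{1}{5}\right) \left(-3\right) + 7\right) \left(-10\right) = \left(\frac{3}{10} + 7\right) \left(-10\right) = \frac{73}{10} \left(-10\right) = -73$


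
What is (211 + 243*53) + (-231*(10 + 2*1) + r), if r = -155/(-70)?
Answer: 144483/14 ≈ 10320.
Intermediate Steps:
r = 31/14 (r = -155*(-1/70) = 31/14 ≈ 2.2143)
(211 + 243*53) + (-231*(10 + 2*1) + r) = (211 + 243*53) + (-231*(10 + 2*1) + 31/14) = (211 + 12879) + (-231*(10 + 2) + 31/14) = 13090 + (-231*12 + 31/14) = 13090 + (-2772 + 31/14) = 13090 - 38777/14 = 144483/14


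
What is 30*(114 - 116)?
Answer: -60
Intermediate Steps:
30*(114 - 116) = 30*(-2) = -60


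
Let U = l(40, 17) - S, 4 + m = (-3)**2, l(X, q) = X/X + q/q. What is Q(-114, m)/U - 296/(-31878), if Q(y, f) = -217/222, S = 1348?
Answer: 15894313/1587588156 ≈ 0.010012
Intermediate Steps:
l(X, q) = 2 (l(X, q) = 1 + 1 = 2)
m = 5 (m = -4 + (-3)**2 = -4 + 9 = 5)
Q(y, f) = -217/222 (Q(y, f) = -217*1/222 = -217/222)
U = -1346 (U = 2 - 1*1348 = 2 - 1348 = -1346)
Q(-114, m)/U - 296/(-31878) = -217/222/(-1346) - 296/(-31878) = -217/222*(-1/1346) - 296*(-1/31878) = 217/298812 + 148/15939 = 15894313/1587588156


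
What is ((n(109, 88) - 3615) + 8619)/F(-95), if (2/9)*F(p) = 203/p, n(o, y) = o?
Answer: -971470/1827 ≈ -531.73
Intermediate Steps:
F(p) = 1827/(2*p) (F(p) = 9*(203/p)/2 = 1827/(2*p))
((n(109, 88) - 3615) + 8619)/F(-95) = ((109 - 3615) + 8619)/(((1827/2)/(-95))) = (-3506 + 8619)/(((1827/2)*(-1/95))) = 5113/(-1827/190) = 5113*(-190/1827) = -971470/1827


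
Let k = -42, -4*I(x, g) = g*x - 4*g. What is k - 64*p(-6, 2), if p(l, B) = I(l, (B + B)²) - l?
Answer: -2986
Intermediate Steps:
I(x, g) = g - g*x/4 (I(x, g) = -(g*x - 4*g)/4 = -(-4*g + g*x)/4 = g - g*x/4)
p(l, B) = -l + B²*(4 - l) (p(l, B) = (B + B)²*(4 - l)/4 - l = (2*B)²*(4 - l)/4 - l = (4*B²)*(4 - l)/4 - l = B²*(4 - l) - l = -l + B²*(4 - l))
k - 64*p(-6, 2) = -42 - 64*(-1*(-6) + 2²*(4 - 1*(-6))) = -42 - 64*(6 + 4*(4 + 6)) = -42 - 64*(6 + 4*10) = -42 - 64*(6 + 40) = -42 - 64*46 = -42 - 2944 = -2986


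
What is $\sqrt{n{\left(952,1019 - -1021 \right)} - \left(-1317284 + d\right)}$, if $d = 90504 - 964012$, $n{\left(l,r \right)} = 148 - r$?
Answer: $10 \sqrt{21889} \approx 1479.5$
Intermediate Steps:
$d = -873508$ ($d = 90504 - 964012 = -873508$)
$\sqrt{n{\left(952,1019 - -1021 \right)} - \left(-1317284 + d\right)} = \sqrt{\left(148 - \left(1019 - -1021\right)\right) + \left(1317284 - -873508\right)} = \sqrt{\left(148 - \left(1019 + 1021\right)\right) + \left(1317284 + 873508\right)} = \sqrt{\left(148 - 2040\right) + 2190792} = \sqrt{-1892 + 2190792} = \sqrt{2188900} = 10 \sqrt{21889}$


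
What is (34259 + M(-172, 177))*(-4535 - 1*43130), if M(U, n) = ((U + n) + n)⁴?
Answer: -52299641212275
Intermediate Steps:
M(U, n) = (U + 2*n)⁴
(34259 + M(-172, 177))*(-4535 - 1*43130) = (34259 + (-172 + 2*177)⁴)*(-4535 - 1*43130) = (34259 + (-172 + 354)⁴)*(-4535 - 43130) = (34259 + 182⁴)*(-47665) = (34259 + 1097199376)*(-47665) = 1097233635*(-47665) = -52299641212275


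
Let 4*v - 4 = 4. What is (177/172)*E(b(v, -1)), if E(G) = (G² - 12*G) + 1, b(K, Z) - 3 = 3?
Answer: -6195/172 ≈ -36.017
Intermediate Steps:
v = 2 (v = 1 + (¼)*4 = 1 + 1 = 2)
b(K, Z) = 6 (b(K, Z) = 3 + 3 = 6)
E(G) = 1 + G² - 12*G
(177/172)*E(b(v, -1)) = (177/172)*(1 + 6² - 12*6) = (177*(1/172))*(1 + 36 - 72) = (177/172)*(-35) = -6195/172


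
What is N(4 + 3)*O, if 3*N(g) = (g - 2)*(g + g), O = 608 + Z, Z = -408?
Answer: 14000/3 ≈ 4666.7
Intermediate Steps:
O = 200 (O = 608 - 408 = 200)
N(g) = 2*g*(-2 + g)/3 (N(g) = ((g - 2)*(g + g))/3 = ((-2 + g)*(2*g))/3 = (2*g*(-2 + g))/3 = 2*g*(-2 + g)/3)
N(4 + 3)*O = (2*(4 + 3)*(-2 + (4 + 3))/3)*200 = ((2/3)*7*(-2 + 7))*200 = ((2/3)*7*5)*200 = (70/3)*200 = 14000/3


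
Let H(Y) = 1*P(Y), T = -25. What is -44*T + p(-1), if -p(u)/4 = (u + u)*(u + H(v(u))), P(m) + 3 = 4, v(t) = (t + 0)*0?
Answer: 1100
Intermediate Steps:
v(t) = 0 (v(t) = t*0 = 0)
P(m) = 1 (P(m) = -3 + 4 = 1)
H(Y) = 1 (H(Y) = 1*1 = 1)
p(u) = -8*u*(1 + u) (p(u) = -4*(u + u)*(u + 1) = -4*2*u*(1 + u) = -8*u*(1 + u))
-44*T + p(-1) = -44*(-25) - 8*(-1)*(1 - 1) = 1100 - 8*(-1)*0 = 1100 + 0 = 1100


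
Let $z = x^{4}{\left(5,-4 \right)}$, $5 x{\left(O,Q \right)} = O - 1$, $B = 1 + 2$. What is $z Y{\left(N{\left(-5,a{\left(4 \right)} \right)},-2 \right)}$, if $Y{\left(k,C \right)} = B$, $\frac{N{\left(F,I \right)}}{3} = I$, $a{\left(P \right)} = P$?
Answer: $\frac{768}{625} \approx 1.2288$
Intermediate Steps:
$B = 3$
$N{\left(F,I \right)} = 3 I$
$x{\left(O,Q \right)} = - \frac{1}{5} + \frac{O}{5}$ ($x{\left(O,Q \right)} = \frac{O - 1}{5} = \frac{-1 + O}{5} = - \frac{1}{5} + \frac{O}{5}$)
$Y{\left(k,C \right)} = 3$
$z = \frac{256}{625}$ ($z = \left(- \frac{1}{5} + \frac{1}{5} \cdot 5\right)^{4} = \left(- \frac{1}{5} + 1\right)^{4} = \left(\frac{4}{5}\right)^{4} = \frac{256}{625} \approx 0.4096$)
$z Y{\left(N{\left(-5,a{\left(4 \right)} \right)},-2 \right)} = \frac{256}{625} \cdot 3 = \frac{768}{625}$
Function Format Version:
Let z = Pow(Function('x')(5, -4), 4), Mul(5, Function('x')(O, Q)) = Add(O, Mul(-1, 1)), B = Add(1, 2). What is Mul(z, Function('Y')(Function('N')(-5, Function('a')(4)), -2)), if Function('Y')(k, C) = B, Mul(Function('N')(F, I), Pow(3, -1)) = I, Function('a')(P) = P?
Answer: Rational(768, 625) ≈ 1.2288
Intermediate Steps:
B = 3
Function('N')(F, I) = Mul(3, I)
Function('x')(O, Q) = Add(Rational(-1, 5), Mul(Rational(1, 5), O)) (Function('x')(O, Q) = Mul(Rational(1, 5), Add(O, Mul(-1, 1))) = Mul(Rational(1, 5), Add(O, -1)) = Mul(Rational(1, 5), Add(-1, O)) = Add(Rational(-1, 5), Mul(Rational(1, 5), O)))
Function('Y')(k, C) = 3
z = Rational(256, 625) (z = Pow(Add(Rational(-1, 5), Mul(Rational(1, 5), 5)), 4) = Pow(Add(Rational(-1, 5), 1), 4) = Pow(Rational(4, 5), 4) = Rational(256, 625) ≈ 0.40960)
Mul(z, Function('Y')(Function('N')(-5, Function('a')(4)), -2)) = Mul(Rational(256, 625), 3) = Rational(768, 625)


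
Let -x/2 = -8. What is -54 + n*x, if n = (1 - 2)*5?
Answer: -134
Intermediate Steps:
x = 16 (x = -2*(-8) = 16)
n = -5 (n = -1*5 = -5)
-54 + n*x = -54 - 5*16 = -54 - 80 = -134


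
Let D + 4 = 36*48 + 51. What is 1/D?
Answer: 1/1775 ≈ 0.00056338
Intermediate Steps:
D = 1775 (D = -4 + (36*48 + 51) = -4 + (1728 + 51) = -4 + 1779 = 1775)
1/D = 1/1775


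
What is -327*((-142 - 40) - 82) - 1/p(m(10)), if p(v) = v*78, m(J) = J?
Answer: 67335839/780 ≈ 86328.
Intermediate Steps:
p(v) = 78*v
-327*((-142 - 40) - 82) - 1/p(m(10)) = -327*((-142 - 40) - 82) - 1/(78*10) = -327*(-182 - 82) - 1/780 = -327*(-264) - 1*1/780 = 86328 - 1/780 = 67335839/780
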